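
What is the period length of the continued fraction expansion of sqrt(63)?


Run the CF algorithm for sqrt(63).
a_0 = floor(sqrt(63)) = 7; set m_0=0, q_0=1.
Recurrence: m' = q*a - m,  q' = (d - m'^2)/q,  a' = floor((a_0 + m')/q').
  step 1: m=7, q=14, a=1
  step 2: m=7, q=1, a=14
a_2 = 2*a_0 = 14, so the period closes here.
sqrt(63) = [7; 1, 14]
Period length = 2

2


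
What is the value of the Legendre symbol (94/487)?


p = 487 is prime, so compute (94/487) with the reciprocity algorithm (Jacobi-symbol steps: pull out 2s via (2/n), flip via reciprocity, reduce):
  pull out 2: (2/487) = +1  (since 487 mod 8 = 7)
  reciprocity: (47/487) -> -(487/47)
  reduce: (17/47)
  reciprocity: (17/47) -> +(47/17)
  reduce: (13/17)
  reciprocity: (13/17) -> +(17/13)
  reduce: (4/13)
  pull out 2: (2/13) = -1  (since 13 mod 8 = 5)
  pull out 2: (2/13) = -1  (since 13 mod 8 = 5)
  (1/13) = 1
Product of signs = -1
(94/487) = -1

-1


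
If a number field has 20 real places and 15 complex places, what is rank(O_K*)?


By Dirichlet's unit theorem:
rank = r1 + r2 - 1
= 20 + 15 - 1
= 34

34


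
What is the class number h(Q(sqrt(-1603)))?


K = Q(sqrt(-1603)). d mod 4 = 1, so D = disc(K) = d = -1603
h(K) equals the number of primitive reduced positive-definite forms (a, b, c) = a*x^2 + b*x*y + c*y^2 with b^2 - 4ac = D,
where reduced means |b| <= a <= c, with b >= 0 whenever |b| = a or a = c, and primitive means gcd(a, b, c) = 1.
Reduced forces 3a^2 <= |D| = 1603, so 1 <= a <= 23; b must have the parity of D, and c = (b^2 - D)/(4a) must be an integer >= a.
Enumerate a = 1..23, b in [-a, a]:
  a=1: (1, 1, 401)  [1]
  a=2..6: none
  a=7: (7, 7, 59)  [1]
  a=8..10: none
  a=11: (11, -5, 37), (11, 5, 37)  [2]
  a=12: none
  a=13: (13, -3, 31), (13, 3, 31)  [2]
  a=14..23: none
Total reduced forms: 1 + 1 + 2 + 2 = 6
h = 6

6


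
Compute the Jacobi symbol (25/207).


Compute (25/207) via quadratic reciprocity:
  reciprocity: (25/207) -> +(207/25)
  reduce: (7/25)
  reciprocity: (7/25) -> +(25/7)
  reduce: (4/7)
  pull out 2: (2/7) = +1  (since 7 mod 8 = 7)
  pull out 2: (2/7) = +1  (since 7 mod 8 = 7)
  (1/7) = 1
Product of signs = 1

1


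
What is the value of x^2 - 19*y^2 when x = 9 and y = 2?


x^2 - d*y^2
= 9^2 - 19*2^2
= 81 - 76
= 5

5


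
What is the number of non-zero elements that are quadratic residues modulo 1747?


For prime p, the number of non-zero quadratic residues is (p-1)/2.
= (1747-1)/2
= 873

873


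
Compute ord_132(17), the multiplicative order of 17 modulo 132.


We want ord_132(17), the smallest k >= 1 with 17^k = 1 mod 132.
n = 132 = 2^2 * 3 * 11, phi(132) = 40; the order divides phi(n).
Divisors of 40: 1, 2, 4, 5, 8, 10, 20, 40
Repeated squaring mod 132: 17^1 = 17, 17^2 = 25, 17^4 = 97, 17^8 = 37, 17^16 = 49, 17^32 = 25
Test divisors in increasing order:
  k=1: 17^1 = 17 mod 132
  k=2: 17^2 = 25 mod 132
  k=4: 17^4 = 97 mod 132
  k=5: 17^5 = 97 * 17 = 65 mod 132
  k=8: 17^8 = 37 mod 132
  k=10: 17^10 = 37 * 25 = 1 mod 132  <- first divisor giving 1
Order = 10

10


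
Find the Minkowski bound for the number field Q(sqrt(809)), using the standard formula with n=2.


d = 809, d mod 4 = 1, so disc(K) = d = 809; |disc(K)| = 809
Real quadratic field, so n = 2, s = r2 = 0, r1 = 2
M = (n!/n^n) * (4/pi)^s * sqrt(|disc(K)|) = (2!/2^2) * (4/pi)^0 * sqrt(809)
= 0.5 * 1.000000 * 28.442925
= 14.2215

14.2215


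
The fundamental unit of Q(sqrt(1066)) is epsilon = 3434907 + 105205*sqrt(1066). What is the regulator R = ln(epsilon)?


epsilon = 3434907 + 105205*sqrt(1066)
= 6.8698e+06
R = ln(6.8698e+06)
= 15.7426

15.7426


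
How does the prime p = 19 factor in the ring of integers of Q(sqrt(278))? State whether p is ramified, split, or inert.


K = Q(sqrt(278)). Since d mod 4 = 2, disc(K) = 1112.
Check p | disc: 1112 mod 19 = 10.
p does not divide disc. Compute Legendre symbol (d/p):
12^((19-1)/2) mod 19 = -1
(d/p) = -1, so p is inert: (p) stays prime with e=1, f=2, g=1.
Therefore p is inert.

inert


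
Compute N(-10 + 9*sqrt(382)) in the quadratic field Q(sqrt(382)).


N(a + b*sqrt(d)) = a^2 - d*b^2
= (-10)^2 - (382)*(9)^2
= 100 - 30942
= -30842

-30842


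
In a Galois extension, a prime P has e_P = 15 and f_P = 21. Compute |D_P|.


|D_P| = e * f
= 15 * 21
= 315

315


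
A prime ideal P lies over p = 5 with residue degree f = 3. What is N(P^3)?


N(P^a) = p^(a*f)
= 5^(3*3)
= 5^9
= 1953125

1953125


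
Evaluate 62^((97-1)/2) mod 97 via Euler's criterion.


p = 97 is prime and the exponent is (p-1)/2 = 48, so by Euler's criterion 62^48 = (62/97) = +1 or -1 mod 97.
Compute by square-and-multiply:
  48 = 32 + 16 (binary 110000)
  Repeated squaring mod 97: 62^1 = 62, 62^2 = 61, 62^4 = 35, 62^8 = 61, 62^16 = 35, 62^32 = 61
  62^48 = 62^32 * 62^16 = 61 * 35 mod 97
    61 * 35 = 2135 = 1 mod 97
  62^48 = 1 mod 97
Result 1: 62 is a quadratic residue mod 97.
62^48 mod 97 = 1

1


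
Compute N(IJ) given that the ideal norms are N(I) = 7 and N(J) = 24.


N(IJ) = N(I) * N(J)
= 7 * 24
= 168

168


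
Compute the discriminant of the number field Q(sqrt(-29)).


For K = Q(sqrt(d)) with d squarefree: disc(K) = d if d = 1 mod 4, and disc(K) = 4d if d = 2 or 3 mod 4.
Here d = -29, and d mod 4 = 3.
d = 3 mod 4, not 1 (O_K = Z[sqrt(d)]), so disc(K) = 4d = 4 * (-29) = -116

-116


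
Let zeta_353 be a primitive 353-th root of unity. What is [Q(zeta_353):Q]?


The degree equals Euler's totient phi(353).
353 = 353
phi(353) = 352

352


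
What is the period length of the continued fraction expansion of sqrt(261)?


Run the CF algorithm for sqrt(261).
a_0 = floor(sqrt(261)) = 16; set m_0=0, q_0=1.
Recurrence: m' = q*a - m,  q' = (d - m'^2)/q,  a' = floor((a_0 + m')/q').
  step 1: m=16, q=5, a=6
  step 2: m=14, q=13, a=2
  step 3: m=12, q=9, a=3
  step 4: m=15, q=4, a=7
  step 5: m=13, q=23, a=1
  step 6: m=10, q=7, a=3
  step 7: m=11, q=20, a=1
  step 8: m=9, q=9, a=2
  step 9: m=9, q=20, a=1
  step 10: m=11, q=7, a=3
  step 11: m=10, q=23, a=1
  step 12: m=13, q=4, a=7
  step 13: m=15, q=9, a=3
  step 14: m=12, q=13, a=2
  step 15: m=14, q=5, a=6
  step 16: m=16, q=1, a=32
a_16 = 2*a_0 = 32, so the period closes here.
sqrt(261) = [16; 6, 2, 3, 7, 1, 3, 1, 2, 1, 3, 1, 7, 3, 2, 6, 32]
Period length = 16

16


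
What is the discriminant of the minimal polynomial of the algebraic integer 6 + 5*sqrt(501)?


The element 6 + 5*sqrt(501) has minimal polynomial:
x^2 - 12*x - 12489
Discriminant = (-12)^2 - 4*(-12489)
= 144 + 49956
= 50100

50100


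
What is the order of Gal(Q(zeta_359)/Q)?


|Gal(Q(zeta_359)/Q)| = phi(359)
= 358

358


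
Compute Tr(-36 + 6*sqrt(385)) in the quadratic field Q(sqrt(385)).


Tr(a + b*sqrt(d)) = (a + b*sqrt(d)) + (a - b*sqrt(d)) = 2a
= 2 * (-36)
= -72

-72


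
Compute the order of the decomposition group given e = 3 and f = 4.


|D_P| = e * f
= 3 * 4
= 12

12


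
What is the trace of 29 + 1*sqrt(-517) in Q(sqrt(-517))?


Tr(a + b*sqrt(d)) = (a + b*sqrt(d)) + (a - b*sqrt(d)) = 2a
= 2 * (29)
= 58

58


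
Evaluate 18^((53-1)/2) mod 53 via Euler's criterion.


p = 53 is prime and the exponent is (p-1)/2 = 26, so by Euler's criterion 18^26 = (18/53) = +1 or -1 mod 53.
Compute by square-and-multiply:
  26 = 16 + 8 + 2 (binary 11010)
  Repeated squaring mod 53: 18^1 = 18, 18^2 = 6, 18^4 = 36, 18^8 = 24, 18^16 = 46
  18^26 = 18^16 * 18^8 * 18^2 = 46 * 24 * 6 mod 53
    46 * 24 = 1104 = 44 mod 53
    44 * 6 = 264 = 52 mod 53
  18^26 = 52 mod 53
Result 52 = p - 1 = -1 mod 53: 18 is a quadratic non-residue mod 53. As a residue in [0, p-1] the value is 52.
18^26 mod 53 = 52

52


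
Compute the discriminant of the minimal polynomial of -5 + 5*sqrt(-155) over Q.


The element -5 + 5*sqrt(-155) has minimal polynomial:
x^2 + 10*x + 3900
Discriminant = (10)^2 - 4*(3900)
= 100 - 15600
= -15500

-15500


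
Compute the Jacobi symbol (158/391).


Compute (158/391) via quadratic reciprocity:
  pull out 2: (2/391) = +1  (since 391 mod 8 = 7)
  reciprocity: (79/391) -> -(391/79)
  reduce: (75/79)
  reciprocity: (75/79) -> -(79/75)
  reduce: (4/75)
  pull out 2: (2/75) = -1  (since 75 mod 8 = 3)
  pull out 2: (2/75) = -1  (since 75 mod 8 = 3)
  (1/75) = 1
Product of signs = 1

1


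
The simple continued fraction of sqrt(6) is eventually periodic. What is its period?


Run the CF algorithm for sqrt(6).
a_0 = floor(sqrt(6)) = 2; set m_0=0, q_0=1.
Recurrence: m' = q*a - m,  q' = (d - m'^2)/q,  a' = floor((a_0 + m')/q').
  step 1: m=2, q=2, a=2
  step 2: m=2, q=1, a=4
a_2 = 2*a_0 = 4, so the period closes here.
sqrt(6) = [2; 2, 4]
Period length = 2

2


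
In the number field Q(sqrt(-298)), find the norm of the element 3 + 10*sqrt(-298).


N(a + b*sqrt(d)) = a^2 - d*b^2
= (3)^2 - (-298)*(10)^2
= 9 + 29800
= 29809

29809


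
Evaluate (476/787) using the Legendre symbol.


p = 787 is prime, so compute (476/787) with the reciprocity algorithm (Jacobi-symbol steps: pull out 2s via (2/n), flip via reciprocity, reduce):
  pull out 2: (2/787) = -1  (since 787 mod 8 = 3)
  pull out 2: (2/787) = -1  (since 787 mod 8 = 3)
  reciprocity: (119/787) -> -(787/119)
  reduce: (73/119)
  reciprocity: (73/119) -> +(119/73)
  reduce: (46/73)
  pull out 2: (2/73) = +1  (since 73 mod 8 = 1)
  reciprocity: (23/73) -> +(73/23)
  reduce: (4/23)
  pull out 2: (2/23) = +1  (since 23 mod 8 = 7)
  pull out 2: (2/23) = +1  (since 23 mod 8 = 7)
  (1/23) = 1
Product of signs = -1
(476/787) = -1

-1


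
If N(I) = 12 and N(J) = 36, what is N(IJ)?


N(IJ) = N(I) * N(J)
= 12 * 36
= 432

432


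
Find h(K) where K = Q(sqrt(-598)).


K = Q(sqrt(-598)). d mod 4 = 2, so D = disc(K) = 4d = -2392
h(K) equals the number of primitive reduced positive-definite forms (a, b, c) = a*x^2 + b*x*y + c*y^2 with b^2 - 4ac = D,
where reduced means |b| <= a <= c, with b >= 0 whenever |b| = a or a = c, and primitive means gcd(a, b, c) = 1.
Reduced forces 3a^2 <= |D| = 2392, so 1 <= a <= 28; b must have the parity of D, and c = (b^2 - D)/(4a) must be an integer >= a.
Enumerate a = 1..28, b in [-a, a]:
  a=1: (1, 0, 598)  [1]
  a=2: (2, 0, 299)  [1]
  a=3..6: none
  a=7: (7, -4, 86), (7, 4, 86)  [2]
  a=8..12: none
  a=13: (13, 0, 46)  [1]
  a=14: (14, -4, 43), (14, 4, 43)  [2]
  a=15..22: none
  a=23: (23, 0, 26)  [1]
  a=24..28: none
Total reduced forms: 1 + 1 + 2 + 1 + 2 + 1 = 8
h = 8

8


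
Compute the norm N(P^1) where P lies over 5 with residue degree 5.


N(P^a) = p^(a*f)
= 5^(1*5)
= 5^5
= 3125

3125


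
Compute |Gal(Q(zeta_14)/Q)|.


|Gal(Q(zeta_14)/Q)| = phi(14)
= 6

6


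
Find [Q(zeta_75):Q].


The degree equals Euler's totient phi(75).
75 = 3 * 5^2
phi(75) = 40

40


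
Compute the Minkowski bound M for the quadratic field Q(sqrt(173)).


d = 173, d mod 4 = 1, so disc(K) = d = 173; |disc(K)| = 173
Real quadratic field, so n = 2, s = r2 = 0, r1 = 2
M = (n!/n^n) * (4/pi)^s * sqrt(|disc(K)|) = (2!/2^2) * (4/pi)^0 * sqrt(173)
= 0.5 * 1.000000 * 13.152946
= 6.5765

6.5765


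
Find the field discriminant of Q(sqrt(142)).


For K = Q(sqrt(d)) with d squarefree: disc(K) = d if d = 1 mod 4, and disc(K) = 4d if d = 2 or 3 mod 4.
Here d = 142, and d mod 4 = 2.
d = 2 mod 4, not 1 (O_K = Z[sqrt(d)]), so disc(K) = 4d = 4 * (142) = 568

568


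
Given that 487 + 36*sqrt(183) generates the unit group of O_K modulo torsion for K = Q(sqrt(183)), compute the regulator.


epsilon = 487 + 36*sqrt(183)
= 973.9990
R = ln(973.9990)
= 6.8814

6.8814


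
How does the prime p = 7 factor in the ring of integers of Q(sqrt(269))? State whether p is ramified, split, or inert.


K = Q(sqrt(269)). Since d mod 4 = 1, disc(K) = 269.
Check p | disc: 269 mod 7 = 3.
p does not divide disc. Compute Legendre symbol (d/p):
3^((7-1)/2) mod 7 = -1
(d/p) = -1, so p is inert: (p) stays prime with e=1, f=2, g=1.
Therefore p is inert.

inert


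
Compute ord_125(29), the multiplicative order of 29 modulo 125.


We want ord_125(29), the smallest k >= 1 with 29^k = 1 mod 125.
n = 125 = 5^3, phi(125) = 100; the order divides phi(n).
Divisors of 100: 1, 2, 4, 5, 10, 20, 25, 50, 100
Repeated squaring mod 125: 29^1 = 29, 29^2 = 91, 29^4 = 31, 29^8 = 86, 29^16 = 21, 29^32 = 66, 29^64 = 106
Test divisors in increasing order:
  k=1: 29^1 = 29 mod 125
  k=2: 29^2 = 91 mod 125
  k=4: 29^4 = 31 mod 125
  k=5: 29^5 = 31 * 29 = 24 mod 125
  k=10: 29^10 = 86 * 91 = 76 mod 125
  k=20: 29^20 = 21 * 31 = 26 mod 125
  k=25: 29^25 = 21 * 86 * 29 = 124 mod 125
  k=50: 29^50 = 66 * 21 * 91 = 1 mod 125  <- first divisor giving 1
Order = 50

50


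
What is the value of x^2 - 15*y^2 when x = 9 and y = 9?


x^2 - d*y^2
= 9^2 - 15*9^2
= 81 - 1215
= -1134

-1134


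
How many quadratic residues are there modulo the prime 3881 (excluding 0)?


For prime p, the number of non-zero quadratic residues is (p-1)/2.
= (3881-1)/2
= 1940

1940


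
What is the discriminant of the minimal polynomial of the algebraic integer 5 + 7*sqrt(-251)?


The element 5 + 7*sqrt(-251) has minimal polynomial:
x^2 - 10*x + 12324
Discriminant = (-10)^2 - 4*(12324)
= 100 - 49296
= -49196

-49196


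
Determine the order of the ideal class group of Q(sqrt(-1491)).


K = Q(sqrt(-1491)). d mod 4 = 1, so D = disc(K) = d = -1491
h(K) equals the number of primitive reduced positive-definite forms (a, b, c) = a*x^2 + b*x*y + c*y^2 with b^2 - 4ac = D,
where reduced means |b| <= a <= c, with b >= 0 whenever |b| = a or a = c, and primitive means gcd(a, b, c) = 1.
Reduced forces 3a^2 <= |D| = 1491, so 1 <= a <= 22; b must have the parity of D, and c = (b^2 - D)/(4a) must be an integer >= a.
Enumerate a = 1..22, b in [-a, a]:
  a=1: (1, 1, 373)  [1]
  a=2: none
  a=3: (3, 3, 125)  [1]
  a=4: none
  a=5: (5, -3, 75), (5, 3, 75)  [2]
  a=6: none
  a=7: (7, 7, 55)  [1]
  a=8..10: none
  a=11: (11, -7, 35), (11, 7, 35)  [2]
  a=12: none
  a=13: (13, -11, 31), (13, 11, 31)  [2]
  a=14: none
  a=15: (15, -3, 25), (15, 3, 25)  [2]
  a=16..20: none
  a=21: (21, 21, 23)  [1]
  a=22: none
Total reduced forms: 1 + 1 + 2 + 1 + 2 + 2 + 2 + 1 = 12
h = 12

12


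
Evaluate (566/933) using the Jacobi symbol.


Compute (566/933) via quadratic reciprocity:
  pull out 2: (2/933) = -1  (since 933 mod 8 = 5)
  reciprocity: (283/933) -> +(933/283)
  reduce: (84/283)
  pull out 2: (2/283) = -1  (since 283 mod 8 = 3)
  pull out 2: (2/283) = -1  (since 283 mod 8 = 3)
  reciprocity: (21/283) -> +(283/21)
  reduce: (10/21)
  pull out 2: (2/21) = -1  (since 21 mod 8 = 5)
  reciprocity: (5/21) -> +(21/5)
  reduce: (1/5)
  (1/5) = 1
Product of signs = 1

1


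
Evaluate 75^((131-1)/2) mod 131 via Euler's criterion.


p = 131 is prime and the exponent is (p-1)/2 = 65, so by Euler's criterion 75^65 = (75/131) = +1 or -1 mod 131.
Compute by square-and-multiply:
  65 = 64 + 1 (binary 1000001)
  Repeated squaring mod 131: 75^1 = 75, 75^2 = 123, 75^4 = 64, 75^8 = 35, 75^16 = 46, 75^32 = 20, 75^64 = 7
  75^65 = 75^64 * 75^1 = 7 * 75 mod 131
    7 * 75 = 525 = 1 mod 131
  75^65 = 1 mod 131
Result 1: 75 is a quadratic residue mod 131.
75^65 mod 131 = 1

1


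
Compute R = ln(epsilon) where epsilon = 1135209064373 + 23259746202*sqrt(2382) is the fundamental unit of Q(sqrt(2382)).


epsilon = 1135209064373 + 23259746202*sqrt(2382)
= 2.2704e+12
R = ln(2.2704e+12)
= 28.4510

28.4510


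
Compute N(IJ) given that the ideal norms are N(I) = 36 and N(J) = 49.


N(IJ) = N(I) * N(J)
= 36 * 49
= 1764

1764


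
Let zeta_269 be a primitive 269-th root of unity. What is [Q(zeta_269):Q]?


The degree equals Euler's totient phi(269).
269 = 269
phi(269) = 268

268


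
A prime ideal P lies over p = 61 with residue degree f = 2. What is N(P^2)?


N(P^a) = p^(a*f)
= 61^(2*2)
= 61^4
= 13845841

13845841


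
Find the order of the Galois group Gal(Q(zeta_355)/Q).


|Gal(Q(zeta_355)/Q)| = phi(355)
= 280

280


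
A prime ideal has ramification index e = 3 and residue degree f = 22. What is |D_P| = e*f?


|D_P| = e * f
= 3 * 22
= 66

66


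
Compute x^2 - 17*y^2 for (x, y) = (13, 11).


x^2 - d*y^2
= 13^2 - 17*11^2
= 169 - 2057
= -1888

-1888


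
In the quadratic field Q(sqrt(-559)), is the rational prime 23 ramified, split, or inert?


K = Q(sqrt(-559)). Since d mod 4 = 1, disc(K) = -559.
Check p | disc: -559 mod 23 = 16.
p does not divide disc. Compute Legendre symbol (d/p):
16^((23-1)/2) mod 23 = 1
(d/p) = 1, so p splits: (p) = P*P' with e=1, f=1, g=2.
Therefore p is split.

split


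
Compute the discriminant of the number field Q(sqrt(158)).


For K = Q(sqrt(d)) with d squarefree: disc(K) = d if d = 1 mod 4, and disc(K) = 4d if d = 2 or 3 mod 4.
Here d = 158, and d mod 4 = 2.
d = 2 mod 4, not 1 (O_K = Z[sqrt(d)]), so disc(K) = 4d = 4 * (158) = 632

632


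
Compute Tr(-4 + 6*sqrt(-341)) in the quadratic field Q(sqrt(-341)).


Tr(a + b*sqrt(d)) = (a + b*sqrt(d)) + (a - b*sqrt(d)) = 2a
= 2 * (-4)
= -8

-8


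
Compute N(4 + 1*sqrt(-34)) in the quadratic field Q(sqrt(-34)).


N(a + b*sqrt(d)) = a^2 - d*b^2
= (4)^2 - (-34)*(1)^2
= 16 + 34
= 50

50


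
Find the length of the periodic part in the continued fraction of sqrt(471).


Run the CF algorithm for sqrt(471).
a_0 = floor(sqrt(471)) = 21; set m_0=0, q_0=1.
Recurrence: m' = q*a - m,  q' = (d - m'^2)/q,  a' = floor((a_0 + m')/q').
  step 1: m=21, q=30, a=1
  step 2: m=9, q=13, a=2
  step 3: m=17, q=14, a=2
  step 4: m=11, q=25, a=1
  step 5: m=14, q=11, a=3
  step 6: m=19, q=10, a=4
  step 7: m=21, q=3, a=14
  step 8: m=21, q=10, a=4
  step 9: m=19, q=11, a=3
  step 10: m=14, q=25, a=1
  step 11: m=11, q=14, a=2
  step 12: m=17, q=13, a=2
  step 13: m=9, q=30, a=1
  step 14: m=21, q=1, a=42
a_14 = 2*a_0 = 42, so the period closes here.
sqrt(471) = [21; 1, 2, 2, 1, 3, 4, 14, 4, 3, 1, 2, 2, 1, 42]
Period length = 14

14


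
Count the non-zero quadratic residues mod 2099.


For prime p, the number of non-zero quadratic residues is (p-1)/2.
= (2099-1)/2
= 1049

1049


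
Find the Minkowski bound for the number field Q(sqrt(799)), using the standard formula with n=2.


d = 799, d mod 4 = 3, so disc(K) = 4d = 3196; |disc(K)| = 3196
Real quadratic field, so n = 2, s = r2 = 0, r1 = 2
M = (n!/n^n) * (4/pi)^s * sqrt(|disc(K)|) = (2!/2^2) * (4/pi)^0 * sqrt(3196)
= 0.5 * 1.000000 * 56.533176
= 28.2666

28.2666


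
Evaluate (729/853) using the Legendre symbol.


p = 853 is prime, so compute (729/853) with the reciprocity algorithm (Jacobi-symbol steps: pull out 2s via (2/n), flip via reciprocity, reduce):
  reciprocity: (729/853) -> +(853/729)
  reduce: (124/729)
  pull out 2: (2/729) = +1  (since 729 mod 8 = 1)
  pull out 2: (2/729) = +1  (since 729 mod 8 = 1)
  reciprocity: (31/729) -> +(729/31)
  reduce: (16/31)
  pull out 2: (2/31) = +1  (since 31 mod 8 = 7)
  pull out 2: (2/31) = +1  (since 31 mod 8 = 7)
  pull out 2: (2/31) = +1  (since 31 mod 8 = 7)
  pull out 2: (2/31) = +1  (since 31 mod 8 = 7)
  (1/31) = 1
Product of signs = 1
(729/853) = 1

1


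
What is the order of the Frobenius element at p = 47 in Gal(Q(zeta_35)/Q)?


The Frobenius at p in Gal(Q(zeta_n)/Q) = (Z/nZ)* is the class of p, so its order is ord_35(47), the smallest k >= 1 with 47^k = 1 mod 35.
n = 35 = 5 * 7, phi(35) = 24; the order divides phi(n).
Divisors of 24: 1, 2, 3, 4, 6, 8, 12, 24
Repeated squaring mod 35: 47^1 = 12, 47^2 = 4, 47^4 = 16, 47^8 = 11, 47^16 = 16
Test divisors in increasing order:
  k=1: 47^1 = 12 mod 35
  k=2: 47^2 = 4 mod 35
  k=3: 47^3 = 4 * 12 = 13 mod 35
  k=4: 47^4 = 16 mod 35
  k=6: 47^6 = 16 * 4 = 29 mod 35
  k=8: 47^8 = 11 mod 35
  k=12: 47^12 = 11 * 16 = 1 mod 35  <- first divisor giving 1
Order = 12

12


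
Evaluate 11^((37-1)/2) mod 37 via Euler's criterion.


p = 37 is prime and the exponent is (p-1)/2 = 18, so by Euler's criterion 11^18 = (11/37) = +1 or -1 mod 37.
Compute by square-and-multiply:
  18 = 16 + 2 (binary 10010)
  Repeated squaring mod 37: 11^1 = 11, 11^2 = 10, 11^4 = 26, 11^8 = 10, 11^16 = 26
  11^18 = 11^16 * 11^2 = 26 * 10 mod 37
    26 * 10 = 260 = 1 mod 37
  11^18 = 1 mod 37
Result 1: 11 is a quadratic residue mod 37.
11^18 mod 37 = 1

1


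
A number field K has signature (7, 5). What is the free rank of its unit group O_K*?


By Dirichlet's unit theorem:
rank = r1 + r2 - 1
= 7 + 5 - 1
= 11

11


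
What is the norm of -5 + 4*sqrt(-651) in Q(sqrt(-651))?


N(a + b*sqrt(d)) = a^2 - d*b^2
= (-5)^2 - (-651)*(4)^2
= 25 + 10416
= 10441

10441


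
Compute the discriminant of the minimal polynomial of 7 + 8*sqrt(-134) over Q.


The element 7 + 8*sqrt(-134) has minimal polynomial:
x^2 - 14*x + 8625
Discriminant = (-14)^2 - 4*(8625)
= 196 - 34500
= -34304

-34304


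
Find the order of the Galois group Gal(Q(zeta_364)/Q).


|Gal(Q(zeta_364)/Q)| = phi(364)
= 144

144


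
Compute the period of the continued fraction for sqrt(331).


Run the CF algorithm for sqrt(331).
a_0 = floor(sqrt(331)) = 18; set m_0=0, q_0=1.
Recurrence: m' = q*a - m,  q' = (d - m'^2)/q,  a' = floor((a_0 + m')/q').
  step 1: m=18, q=7, a=5
  step 2: m=17, q=6, a=5
  step 3: m=13, q=27, a=1
  step 4: m=14, q=5, a=6
  step 5: m=16, q=15, a=2
  step 6: m=14, q=9, a=3
  step 7: m=13, q=18, a=1
  step 8: m=5, q=17, a=1
  step 9: m=12, q=11, a=2
  step 10: m=10, q=21, a=1
  step 11: m=11, q=10, a=2
  step 12: m=9, q=25, a=1
  step 13: m=16, q=3, a=11
  step 14: m=17, q=14, a=2
  step 15: m=11, q=15, a=1
  step 16: m=4, q=21, a=1
  step 17: m=17, q=2, a=17
  step 18: m=17, q=21, a=1
  step 19: m=4, q=15, a=1
  step 20: m=11, q=14, a=2
  step 21: m=17, q=3, a=11
  step 22: m=16, q=25, a=1
  step 23: m=9, q=10, a=2
  step 24: m=11, q=21, a=1
  step 25: m=10, q=11, a=2
  step 26: m=12, q=17, a=1
  step 27: m=5, q=18, a=1
  step 28: m=13, q=9, a=3
  step 29: m=14, q=15, a=2
  step 30: m=16, q=5, a=6
  step 31: m=14, q=27, a=1
  step 32: m=13, q=6, a=5
  step 33: m=17, q=7, a=5
  step 34: m=18, q=1, a=36
a_34 = 2*a_0 = 36, so the period closes here.
sqrt(331) = [18; 5, 5, 1, 6, 2, 3, 1, 1, 2, 1, 2, 1, 11, 2, 1, 1, 17, 1, 1, 2, 11, 1, 2, 1, 2, 1, 1, 3, 2, 6, 1, 5, 5, 36]
Period length = 34

34


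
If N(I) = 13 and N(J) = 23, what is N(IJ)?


N(IJ) = N(I) * N(J)
= 13 * 23
= 299

299


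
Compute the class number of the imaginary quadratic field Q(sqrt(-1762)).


K = Q(sqrt(-1762)). d mod 4 = 2, so D = disc(K) = 4d = -7048
h(K) equals the number of primitive reduced positive-definite forms (a, b, c) = a*x^2 + b*x*y + c*y^2 with b^2 - 4ac = D,
where reduced means |b| <= a <= c, with b >= 0 whenever |b| = a or a = c, and primitive means gcd(a, b, c) = 1.
Reduced forces 3a^2 <= |D| = 7048, so 1 <= a <= 48; b must have the parity of D, and c = (b^2 - D)/(4a) must be an integer >= a.
Enumerate a = 1..48, b in [-a, a]:
  a=1: (1, 0, 1762)  [1]
  a=2: (2, 0, 881)  [1]
  a=3..6: none
  a=7: (7, -6, 253), (7, 6, 253)  [2]
  a=8..10: none
  a=11: (11, -6, 161), (11, 6, 161)  [2]
  a=12..13: none
  a=14: (14, -8, 127), (14, 8, 127)  [2]
  a=15..18: none
  a=19: (19, -18, 97), (19, 18, 97)  [2]
  a=20..21: none
  a=22: (22, -16, 83), (22, 16, 83)  [2]
  a=23: (23, -6, 77), (23, 6, 77)  [2]
  a=24..28: none
  a=29: (29, -12, 62), (29, 12, 62)  [2]
  a=30: none
  a=31: (31, -12, 58), (31, 12, 58)  [2]
  a=32..37: none
  a=38: (38, -20, 49), (38, 20, 49)  [2]
  a=39..40: none
  a=41: (41, -2, 43), (41, 2, 43)  [2]
  a=42..45: none
  a=46: (46, -40, 47), (46, 40, 47)  [2]
  a=47..48: none
Total reduced forms: 1 + 1 + 2 + 2 + 2 + 2 + 2 + 2 + 2 + 2 + 2 + 2 + 2 = 24
h = 24

24


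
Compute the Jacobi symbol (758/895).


Compute (758/895) via quadratic reciprocity:
  pull out 2: (2/895) = +1  (since 895 mod 8 = 7)
  reciprocity: (379/895) -> -(895/379)
  reduce: (137/379)
  reciprocity: (137/379) -> +(379/137)
  reduce: (105/137)
  reciprocity: (105/137) -> +(137/105)
  reduce: (32/105)
  pull out 2: (2/105) = +1  (since 105 mod 8 = 1)
  pull out 2: (2/105) = +1  (since 105 mod 8 = 1)
  pull out 2: (2/105) = +1  (since 105 mod 8 = 1)
  pull out 2: (2/105) = +1  (since 105 mod 8 = 1)
  pull out 2: (2/105) = +1  (since 105 mod 8 = 1)
  (1/105) = 1
Product of signs = -1

-1


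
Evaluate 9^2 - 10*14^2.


x^2 - d*y^2
= 9^2 - 10*14^2
= 81 - 1960
= -1879

-1879


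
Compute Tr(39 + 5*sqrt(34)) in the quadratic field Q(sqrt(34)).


Tr(a + b*sqrt(d)) = (a + b*sqrt(d)) + (a - b*sqrt(d)) = 2a
= 2 * (39)
= 78

78


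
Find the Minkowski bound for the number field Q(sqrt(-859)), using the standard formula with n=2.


d = -859, d mod 4 = 1, so disc(K) = d = -859; |disc(K)| = 859
Imaginary quadratic field, so n = 2, s = r2 = 1, r1 = 0
M = (n!/n^n) * (4/pi)^s * sqrt(|disc(K)|) = (2!/2^2) * (4/pi)^1 * sqrt(859)
= 0.5 * 1.273240 * 29.308702
= 18.6585

18.6585


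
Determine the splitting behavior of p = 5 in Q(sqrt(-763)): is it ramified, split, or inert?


K = Q(sqrt(-763)). Since d mod 4 = 1, disc(K) = -763.
Check p | disc: -763 mod 5 = 2.
p does not divide disc. Compute Legendre symbol (d/p):
2^((5-1)/2) mod 5 = -1
(d/p) = -1, so p is inert: (p) stays prime with e=1, f=2, g=1.
Therefore p is inert.

inert


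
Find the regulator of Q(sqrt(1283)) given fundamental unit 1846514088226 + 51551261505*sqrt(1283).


epsilon = 1846514088226 + 51551261505*sqrt(1283)
= 3.6930e+12
R = ln(3.6930e+12)
= 28.9375

28.9375


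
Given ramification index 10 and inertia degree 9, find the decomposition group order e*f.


|D_P| = e * f
= 10 * 9
= 90

90


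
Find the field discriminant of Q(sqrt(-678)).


For K = Q(sqrt(d)) with d squarefree: disc(K) = d if d = 1 mod 4, and disc(K) = 4d if d = 2 or 3 mod 4.
Here d = -678, and d mod 4 = 2.
d = 2 mod 4, not 1 (O_K = Z[sqrt(d)]), so disc(K) = 4d = 4 * (-678) = -2712

-2712


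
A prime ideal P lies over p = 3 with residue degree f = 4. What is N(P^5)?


N(P^a) = p^(a*f)
= 3^(5*4)
= 3^20
= 3486784401

3486784401


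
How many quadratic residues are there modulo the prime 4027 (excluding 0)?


For prime p, the number of non-zero quadratic residues is (p-1)/2.
= (4027-1)/2
= 2013

2013


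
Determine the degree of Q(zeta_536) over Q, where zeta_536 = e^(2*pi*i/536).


The degree equals Euler's totient phi(536).
536 = 2^3 * 67
phi(536) = 264

264


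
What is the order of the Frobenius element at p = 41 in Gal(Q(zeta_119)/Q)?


The Frobenius at p in Gal(Q(zeta_n)/Q) = (Z/nZ)* is the class of p, so its order is ord_119(41), the smallest k >= 1 with 41^k = 1 mod 119.
n = 119 = 7 * 17, phi(119) = 96; the order divides phi(n).
Divisors of 96: 1, 2, 3, 4, 6, 8, 12, 16, 24, 32, 48, 96
Repeated squaring mod 119: 41^1 = 41, 41^2 = 15, 41^4 = 106, 41^8 = 50, 41^16 = 1, 41^32 = 1, 41^64 = 1
Test divisors in increasing order:
  k=1: 41^1 = 41 mod 119
  k=2: 41^2 = 15 mod 119
  k=3: 41^3 = 15 * 41 = 20 mod 119
  k=4: 41^4 = 106 mod 119
  k=6: 41^6 = 106 * 15 = 43 mod 119
  k=8: 41^8 = 50 mod 119
  k=12: 41^12 = 50 * 106 = 64 mod 119
  k=16: 41^16 = 1 mod 119  <- first divisor giving 1
Order = 16

16


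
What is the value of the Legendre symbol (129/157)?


p = 157 is prime, so compute (129/157) with the reciprocity algorithm (Jacobi-symbol steps: pull out 2s via (2/n), flip via reciprocity, reduce):
  reciprocity: (129/157) -> +(157/129)
  reduce: (28/129)
  pull out 2: (2/129) = +1  (since 129 mod 8 = 1)
  pull out 2: (2/129) = +1  (since 129 mod 8 = 1)
  reciprocity: (7/129) -> +(129/7)
  reduce: (3/7)
  reciprocity: (3/7) -> -(7/3)
  reduce: (1/3)
  (1/3) = 1
Product of signs = -1
(129/157) = -1

-1


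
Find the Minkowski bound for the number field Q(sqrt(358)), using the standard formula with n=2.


d = 358, d mod 4 = 2, so disc(K) = 4d = 1432; |disc(K)| = 1432
Real quadratic field, so n = 2, s = r2 = 0, r1 = 2
M = (n!/n^n) * (4/pi)^s * sqrt(|disc(K)|) = (2!/2^2) * (4/pi)^0 * sqrt(1432)
= 0.5 * 1.000000 * 37.841776
= 18.9209

18.9209


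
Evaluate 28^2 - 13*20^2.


x^2 - d*y^2
= 28^2 - 13*20^2
= 784 - 5200
= -4416

-4416


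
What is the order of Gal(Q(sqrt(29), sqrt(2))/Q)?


The 2 square roots of distinct primes are multiplicatively independent over Q,
so [K:Q] = 2^2 and Gal(K/Q) is isomorphic to (Z/2Z)^2.
|Gal| = 2^2 = 4

4


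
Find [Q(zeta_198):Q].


The degree equals Euler's totient phi(198).
198 = 2 * 3^2 * 11
phi(198) = 60

60


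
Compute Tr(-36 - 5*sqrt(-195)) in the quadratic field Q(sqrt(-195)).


Tr(a + b*sqrt(d)) = (a + b*sqrt(d)) + (a - b*sqrt(d)) = 2a
= 2 * (-36)
= -72

-72


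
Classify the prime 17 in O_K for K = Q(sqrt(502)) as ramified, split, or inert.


K = Q(sqrt(502)). Since d mod 4 = 2, disc(K) = 2008.
Check p | disc: 2008 mod 17 = 2.
p does not divide disc. Compute Legendre symbol (d/p):
9^((17-1)/2) mod 17 = 1
(d/p) = 1, so p splits: (p) = P*P' with e=1, f=1, g=2.
Therefore p is split.

split


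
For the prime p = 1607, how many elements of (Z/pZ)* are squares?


For prime p, the number of non-zero quadratic residues is (p-1)/2.
= (1607-1)/2
= 803

803


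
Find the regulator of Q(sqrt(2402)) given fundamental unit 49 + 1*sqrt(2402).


epsilon = 49 + 1*sqrt(2402)
= 98.0102
R = ln(98.0102)
= 4.5851

4.5851


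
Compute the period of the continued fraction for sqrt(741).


Run the CF algorithm for sqrt(741).
a_0 = floor(sqrt(741)) = 27; set m_0=0, q_0=1.
Recurrence: m' = q*a - m,  q' = (d - m'^2)/q,  a' = floor((a_0 + m')/q').
  step 1: m=27, q=12, a=4
  step 2: m=21, q=25, a=1
  step 3: m=4, q=29, a=1
  step 4: m=25, q=4, a=13
  step 5: m=27, q=3, a=18
  step 6: m=27, q=4, a=13
  step 7: m=25, q=29, a=1
  step 8: m=4, q=25, a=1
  step 9: m=21, q=12, a=4
  step 10: m=27, q=1, a=54
a_10 = 2*a_0 = 54, so the period closes here.
sqrt(741) = [27; 4, 1, 1, 13, 18, 13, 1, 1, 4, 54]
Period length = 10

10


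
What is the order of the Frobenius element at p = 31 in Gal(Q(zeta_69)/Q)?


The Frobenius at p in Gal(Q(zeta_n)/Q) = (Z/nZ)* is the class of p, so its order is ord_69(31), the smallest k >= 1 with 31^k = 1 mod 69.
n = 69 = 3 * 23, phi(69) = 44; the order divides phi(n).
Divisors of 44: 1, 2, 4, 11, 22, 44
Repeated squaring mod 69: 31^1 = 31, 31^2 = 64, 31^4 = 25, 31^8 = 4, 31^16 = 16, 31^32 = 49
Test divisors in increasing order:
  k=1: 31^1 = 31 mod 69
  k=2: 31^2 = 64 mod 69
  k=4: 31^4 = 25 mod 69
  k=11: 31^11 = 4 * 64 * 31 = 1 mod 69  <- first divisor giving 1
Order = 11

11


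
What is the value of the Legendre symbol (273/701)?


p = 701 is prime, so compute (273/701) with the reciprocity algorithm (Jacobi-symbol steps: pull out 2s via (2/n), flip via reciprocity, reduce):
  reciprocity: (273/701) -> +(701/273)
  reduce: (155/273)
  reciprocity: (155/273) -> +(273/155)
  reduce: (118/155)
  pull out 2: (2/155) = -1  (since 155 mod 8 = 3)
  reciprocity: (59/155) -> -(155/59)
  reduce: (37/59)
  reciprocity: (37/59) -> +(59/37)
  reduce: (22/37)
  pull out 2: (2/37) = -1  (since 37 mod 8 = 5)
  reciprocity: (11/37) -> +(37/11)
  reduce: (4/11)
  pull out 2: (2/11) = -1  (since 11 mod 8 = 3)
  pull out 2: (2/11) = -1  (since 11 mod 8 = 3)
  (1/11) = 1
Product of signs = -1
(273/701) = -1

-1


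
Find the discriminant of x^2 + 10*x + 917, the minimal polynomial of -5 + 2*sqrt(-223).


The element -5 + 2*sqrt(-223) has minimal polynomial:
x^2 + 10*x + 917
Discriminant = (10)^2 - 4*(917)
= 100 - 3668
= -3568

-3568


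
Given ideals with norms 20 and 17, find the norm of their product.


N(IJ) = N(I) * N(J)
= 20 * 17
= 340

340


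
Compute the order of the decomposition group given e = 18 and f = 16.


|D_P| = e * f
= 18 * 16
= 288

288


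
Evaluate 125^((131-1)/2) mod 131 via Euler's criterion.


p = 131 is prime and the exponent is (p-1)/2 = 65, so by Euler's criterion 125^65 = (125/131) = +1 or -1 mod 131.
Compute by square-and-multiply:
  65 = 64 + 1 (binary 1000001)
  Repeated squaring mod 131: 125^1 = 125, 125^2 = 36, 125^4 = 117, 125^8 = 65, 125^16 = 33, 125^32 = 41, 125^64 = 109
  125^65 = 125^64 * 125^1 = 109 * 125 mod 131
    109 * 125 = 13625 = 1 mod 131
  125^65 = 1 mod 131
Result 1: 125 is a quadratic residue mod 131.
125^65 mod 131 = 1

1


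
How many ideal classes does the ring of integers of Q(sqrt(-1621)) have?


K = Q(sqrt(-1621)). d mod 4 = 3, so D = disc(K) = 4d = -6484
h(K) equals the number of primitive reduced positive-definite forms (a, b, c) = a*x^2 + b*x*y + c*y^2 with b^2 - 4ac = D,
where reduced means |b| <= a <= c, with b >= 0 whenever |b| = a or a = c, and primitive means gcd(a, b, c) = 1.
Reduced forces 3a^2 <= |D| = 6484, so 1 <= a <= 46; b must have the parity of D, and c = (b^2 - D)/(4a) must be an integer >= a.
Enumerate a = 1..46, b in [-a, a]:
  a=1: (1, 0, 1621)  [1]
  a=2: (2, 2, 811)  [1]
  a=3..4: none
  a=5: (5, -4, 325), (5, 4, 325)  [2]
  a=6..9: none
  a=10: (10, -6, 163), (10, 6, 163)  [2]
  a=11..12: none
  a=13: (13, -4, 125), (13, 4, 125)  [2]
  a=14..22: none
  a=23: (23, -18, 74), (23, 18, 74)  [2]
  a=24: none
  a=25: (25, -4, 65), (25, 4, 65)  [2]
  a=26: (26, -22, 67), (26, 22, 67)  [2]
  a=27..36: none
  a=37: (37, -18, 46), (37, 18, 46)  [2]
  a=38..42: none
  a=43: (43, -40, 47), (43, 40, 47)  [2]
  a=44..46: none
Total reduced forms: 1 + 1 + 2 + 2 + 2 + 2 + 2 + 2 + 2 + 2 = 18
h = 18

18


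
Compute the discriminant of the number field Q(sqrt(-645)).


For K = Q(sqrt(d)) with d squarefree: disc(K) = d if d = 1 mod 4, and disc(K) = 4d if d = 2 or 3 mod 4.
Here d = -645, and d mod 4 = 3.
d = 3 mod 4, not 1 (O_K = Z[sqrt(d)]), so disc(K) = 4d = 4 * (-645) = -2580

-2580


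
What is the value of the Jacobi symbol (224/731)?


Compute (224/731) via quadratic reciprocity:
  pull out 2: (2/731) = -1  (since 731 mod 8 = 3)
  pull out 2: (2/731) = -1  (since 731 mod 8 = 3)
  pull out 2: (2/731) = -1  (since 731 mod 8 = 3)
  pull out 2: (2/731) = -1  (since 731 mod 8 = 3)
  pull out 2: (2/731) = -1  (since 731 mod 8 = 3)
  reciprocity: (7/731) -> -(731/7)
  reduce: (3/7)
  reciprocity: (3/7) -> -(7/3)
  reduce: (1/3)
  (1/3) = 1
Product of signs = -1

-1


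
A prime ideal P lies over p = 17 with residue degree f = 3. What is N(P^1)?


N(P^a) = p^(a*f)
= 17^(1*3)
= 17^3
= 4913

4913


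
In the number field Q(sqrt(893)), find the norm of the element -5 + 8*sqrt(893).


N(a + b*sqrt(d)) = a^2 - d*b^2
= (-5)^2 - (893)*(8)^2
= 25 - 57152
= -57127

-57127


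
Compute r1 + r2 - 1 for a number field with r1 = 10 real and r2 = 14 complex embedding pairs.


By Dirichlet's unit theorem:
rank = r1 + r2 - 1
= 10 + 14 - 1
= 23

23


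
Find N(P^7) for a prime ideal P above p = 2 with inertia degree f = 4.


N(P^a) = p^(a*f)
= 2^(7*4)
= 2^28
= 268435456

268435456


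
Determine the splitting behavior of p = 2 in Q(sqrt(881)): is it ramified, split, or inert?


K = Q(sqrt(881)). Since d mod 4 = 1, disc(K) = 881.
Check p | disc: 881 mod 2 = 1.
p=2 does not divide disc (d is 1 mod 4). 2 splits iff d = 1 mod 8.
d mod 8 = 1, so (d/2) = 1.
(d/p) = 1, so p splits: (p) = P*P' with e=1, f=1, g=2.
Therefore p is split.

split


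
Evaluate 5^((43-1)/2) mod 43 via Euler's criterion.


p = 43 is prime and the exponent is (p-1)/2 = 21, so by Euler's criterion 5^21 = (5/43) = +1 or -1 mod 43.
Compute by square-and-multiply:
  21 = 16 + 4 + 1 (binary 10101)
  Repeated squaring mod 43: 5^1 = 5, 5^2 = 25, 5^4 = 23, 5^8 = 13, 5^16 = 40
  5^21 = 5^16 * 5^4 * 5^1 = 40 * 23 * 5 mod 43
    40 * 23 = 920 = 17 mod 43
    17 * 5 = 85 = 42 mod 43
  5^21 = 42 mod 43
Result 42 = p - 1 = -1 mod 43: 5 is a quadratic non-residue mod 43. As a residue in [0, p-1] the value is 42.
5^21 mod 43 = 42

42


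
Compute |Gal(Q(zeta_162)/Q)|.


|Gal(Q(zeta_162)/Q)| = phi(162)
= 54

54


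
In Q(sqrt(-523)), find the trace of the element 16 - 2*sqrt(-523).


Tr(a + b*sqrt(d)) = (a + b*sqrt(d)) + (a - b*sqrt(d)) = 2a
= 2 * (16)
= 32

32


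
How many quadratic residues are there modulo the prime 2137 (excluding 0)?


For prime p, the number of non-zero quadratic residues is (p-1)/2.
= (2137-1)/2
= 1068

1068


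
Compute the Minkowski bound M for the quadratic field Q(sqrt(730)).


d = 730, d mod 4 = 2, so disc(K) = 4d = 2920; |disc(K)| = 2920
Real quadratic field, so n = 2, s = r2 = 0, r1 = 2
M = (n!/n^n) * (4/pi)^s * sqrt(|disc(K)|) = (2!/2^2) * (4/pi)^0 * sqrt(2920)
= 0.5 * 1.000000 * 54.037024
= 27.0185

27.0185


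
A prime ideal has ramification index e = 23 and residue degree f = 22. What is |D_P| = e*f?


|D_P| = e * f
= 23 * 22
= 506

506


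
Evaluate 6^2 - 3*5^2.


x^2 - d*y^2
= 6^2 - 3*5^2
= 36 - 75
= -39

-39


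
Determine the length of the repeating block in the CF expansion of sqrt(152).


Run the CF algorithm for sqrt(152).
a_0 = floor(sqrt(152)) = 12; set m_0=0, q_0=1.
Recurrence: m' = q*a - m,  q' = (d - m'^2)/q,  a' = floor((a_0 + m')/q').
  step 1: m=12, q=8, a=3
  step 2: m=12, q=1, a=24
a_2 = 2*a_0 = 24, so the period closes here.
sqrt(152) = [12; 3, 24]
Period length = 2

2


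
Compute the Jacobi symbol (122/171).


Compute (122/171) via quadratic reciprocity:
  pull out 2: (2/171) = -1  (since 171 mod 8 = 3)
  reciprocity: (61/171) -> +(171/61)
  reduce: (49/61)
  reciprocity: (49/61) -> +(61/49)
  reduce: (12/49)
  pull out 2: (2/49) = +1  (since 49 mod 8 = 1)
  pull out 2: (2/49) = +1  (since 49 mod 8 = 1)
  reciprocity: (3/49) -> +(49/3)
  reduce: (1/3)
  (1/3) = 1
Product of signs = -1

-1


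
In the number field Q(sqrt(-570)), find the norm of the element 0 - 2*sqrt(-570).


N(a + b*sqrt(d)) = a^2 - d*b^2
= (0)^2 - (-570)*(-2)^2
= 0 + 2280
= 2280

2280


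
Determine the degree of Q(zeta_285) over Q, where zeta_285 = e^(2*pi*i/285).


The degree equals Euler's totient phi(285).
285 = 3 * 5 * 19
phi(285) = 144

144


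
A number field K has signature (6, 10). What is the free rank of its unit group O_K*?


By Dirichlet's unit theorem:
rank = r1 + r2 - 1
= 6 + 10 - 1
= 15

15


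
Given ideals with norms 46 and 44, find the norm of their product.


N(IJ) = N(I) * N(J)
= 46 * 44
= 2024

2024


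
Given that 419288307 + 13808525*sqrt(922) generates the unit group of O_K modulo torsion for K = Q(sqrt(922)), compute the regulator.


epsilon = 419288307 + 13808525*sqrt(922)
= 8.3858e+08
R = ln(8.3858e+08)
= 20.5472

20.5472


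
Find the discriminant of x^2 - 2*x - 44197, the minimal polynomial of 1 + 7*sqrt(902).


The element 1 + 7*sqrt(902) has minimal polynomial:
x^2 - 2*x - 44197
Discriminant = (-2)^2 - 4*(-44197)
= 4 + 176788
= 176792

176792


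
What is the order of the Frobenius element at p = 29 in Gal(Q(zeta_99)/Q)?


The Frobenius at p in Gal(Q(zeta_n)/Q) = (Z/nZ)* is the class of p, so its order is ord_99(29), the smallest k >= 1 with 29^k = 1 mod 99.
n = 99 = 3^2 * 11, phi(99) = 60; the order divides phi(n).
Divisors of 60: 1, 2, 3, 4, 5, 6, 10, 12, 15, 20, 30, 60
Repeated squaring mod 99: 29^1 = 29, 29^2 = 49, 29^4 = 25, 29^8 = 31, 29^16 = 70, 29^32 = 49
Test divisors in increasing order:
  k=1: 29^1 = 29 mod 99
  k=2: 29^2 = 49 mod 99
  k=3: 29^3 = 49 * 29 = 35 mod 99
  k=4: 29^4 = 25 mod 99
  k=5: 29^5 = 25 * 29 = 32 mod 99
  k=6: 29^6 = 25 * 49 = 37 mod 99
  k=10: 29^10 = 31 * 49 = 34 mod 99
  k=12: 29^12 = 31 * 25 = 82 mod 99
  k=15: 29^15 = 31 * 25 * 49 * 29 = 98 mod 99
  k=20: 29^20 = 70 * 25 = 67 mod 99
  k=30: 29^30 = 70 * 31 * 25 * 49 = 1 mod 99  <- first divisor giving 1
Order = 30

30


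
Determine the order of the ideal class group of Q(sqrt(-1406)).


K = Q(sqrt(-1406)). d mod 4 = 2, so D = disc(K) = 4d = -5624
h(K) equals the number of primitive reduced positive-definite forms (a, b, c) = a*x^2 + b*x*y + c*y^2 with b^2 - 4ac = D,
where reduced means |b| <= a <= c, with b >= 0 whenever |b| = a or a = c, and primitive means gcd(a, b, c) = 1.
Reduced forces 3a^2 <= |D| = 5624, so 1 <= a <= 43; b must have the parity of D, and c = (b^2 - D)/(4a) must be an integer >= a.
Enumerate a = 1..43, b in [-a, a]:
  a=1: (1, 0, 1406)  [1]
  a=2: (2, 0, 703)  [1]
  a=3: (3, -2, 469), (3, 2, 469)  [2]
  a=4: none
  a=5: (5, -4, 282), (5, 4, 282)  [2]
  a=6: (6, -4, 235), (6, 4, 235)  [2]
  a=7: (7, -2, 201), (7, 2, 201)  [2]
  a=8: none
  a=9: (9, -8, 158), (9, 8, 158)  [2]
  a=10: (10, -4, 141), (10, 4, 141)  [2]
  a=11..13: none
  a=14: (14, -12, 103), (14, 12, 103)  [2]
  a=15: (15, -14, 97), (15, -4, 94), (15, 4, 94), (15, 14, 97)  [4]
  a=16..17: none
  a=18: (18, -8, 79), (18, 8, 79)  [2]
  a=19: (19, 0, 74)  [1]
  a=20: none
  a=21: (21, -16, 70), (21, -2, 67), (21, 2, 67), (21, 16, 70)  [4]
  a=22..24: none
  a=25: (25, -24, 62), (25, 24, 62)  [2]
  a=26: none
  a=27: (27, -10, 53), (27, 10, 53)  [2]
  a=28..29: none
  a=30: (30, -16, 49), (30, -4, 47), (30, 4, 47), (30, 16, 49)  [4]
  a=31: (31, -24, 50), (31, 24, 50)  [2]
  a=32..34: none
  a=35: (35, -26, 45), (35, -16, 42), (35, 16, 42), (35, 26, 45)  [4]
  a=36: none
  a=37: (37, 0, 38)  [1]
  a=38..41: none
  a=42: (42, -40, 43), (42, 40, 43)  [2]
  a=43: none
Total reduced forms: 1 + 1 + 2 + 2 + 2 + 2 + 2 + 2 + 2 + 4 + 2 + 1 + 4 + 2 + 2 + 4 + 2 + 4 + 1 + 2 = 44
h = 44

44
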